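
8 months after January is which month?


January is month 1
1 + 8 = 9

September


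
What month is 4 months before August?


August is month 8
8 - 4 = 4

April


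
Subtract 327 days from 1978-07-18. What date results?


Start: 1978-07-18, subtract 327 days
Back 18 days from July 18 reaches June 30, 1978 -> 309 left
June 1978 has 30 days -> back to May 31, 1978 -> 279 left
May 1978 has 31 days -> back to April 30, 1978 -> 248 left
April 1978 has 30 days -> back to March 31, 1978 -> 218 left
March 1978 has 31 days -> back to February 28, 1978 -> 187 left
February 1978 has 28 days -> back to January 31, 1978 -> 159 left
January 1978 has 31 days -> back to December 31, 1977 -> 128 left
December 1977 has 31 days -> back to November 30, 1977 -> 97 left
November 1977 has 30 days -> back to October 31, 1977 -> 67 left
October 1977 has 31 days -> back to September 30, 1977 -> 36 left
September 1977 has 30 days -> back to August 31, 1977 -> 6 left
August 1977: 31 - 6 = 25 -> lands on August 25

Result: 1977-08-25


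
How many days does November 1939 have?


November 1939

30 days


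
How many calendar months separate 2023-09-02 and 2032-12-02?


From September 2023 to December 2032
9 years * 12 = 108 months, plus 3 months = 111

111 months


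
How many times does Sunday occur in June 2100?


June 2100 has 30 days
Anchor: Jan 1, 2100. With p = 2100 - 1 = 2099: (p + p//4 - p//100 + p//400) mod 7 = (2099 + 524 - 20 + 5) mod 7 = 2608 mod 7 = 4 -> Friday (Mon=0 ... Sun=6)
Days before June (Jan-May): 151; June 1 index = (4 + 151) mod 7 = 1 -> Tuesday
First Sunday is June 6
Sundays: 6, 13, 20, 27

4 Sundays


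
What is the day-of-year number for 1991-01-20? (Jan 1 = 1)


Date: January 20, 1991
No months before January
Plus 20 days in January

Day of year: 20


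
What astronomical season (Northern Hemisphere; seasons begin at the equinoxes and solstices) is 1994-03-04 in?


Date: March 4
Astronomical Winter (approx.; exact equinox/solstice day varies by year): December 21 to March 19
March 4 falls within the Winter window

Winter


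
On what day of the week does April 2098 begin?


Target: April 1, 2098
Anchor: Jan 1, 2098. With p = 2098 - 1 = 2097: (p + p//4 - p//100 + p//400) mod 7 = (2097 + 524 - 20 + 5) mod 7 = 2606 mod 7 = 2 -> Wednesday (Mon=0 ... Sun=6)
Days before April (Jan-Mar): 90 days
Weekday index = (2 + 90) mod 7 = 1

Tuesday


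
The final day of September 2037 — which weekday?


September 2037 has 30 days
Anchor: Jan 1, 2037. With p = 2037 - 1 = 2036: (p + p//4 - p//100 + p//400) mod 7 = (2036 + 509 - 20 + 5) mod 7 = 2530 mod 7 = 3 -> Thursday (Mon=0 ... Sun=6)
Days before September (Jan-Aug): 243; September 1 index = (3 + 243) mod 7 = 1 -> Tuesday
Last day offset: 30 - 1 = 29 days
Weekday index = (1 + 29) mod 7 = 2

Wednesday, September 30


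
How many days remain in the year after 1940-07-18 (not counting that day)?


Day of year: 200 of 366
Remaining = 366 - 200

166 days


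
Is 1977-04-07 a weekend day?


Anchor: Jan 1, 1977. With p = 1977 - 1 = 1976: (p + p//4 - p//100 + p//400) mod 7 = (1976 + 494 - 19 + 4) mod 7 = 2455 mod 7 = 5 -> Saturday (Mon=0 ... Sun=6)
Day of year: 97; offset = 96
Weekday index = (5 + 96) mod 7 = 3 -> Thursday
Weekend days: Saturday, Sunday

No


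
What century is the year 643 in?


Century = (year - 1) // 100 + 1
= (643 - 1) // 100 + 1
= 642 // 100 + 1
= 6 + 1

7th century


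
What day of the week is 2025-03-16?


Date: March 16, 2025
Anchor: Jan 1, 2025. With p = 2025 - 1 = 2024: (p + p//4 - p//100 + p//400) mod 7 = (2024 + 506 - 20 + 5) mod 7 = 2515 mod 7 = 2 -> Wednesday (Mon=0 ... Sun=6)
Days before March (Jan-Feb): 59; offset = 59 + 16 - 1 = 74
Weekday index = (2 + 74) mod 7 = 6

Day of the week: Sunday


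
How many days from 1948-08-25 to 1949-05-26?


From 1948-08-25 to 1949-05-26
1948-08-25: days before August = 31 + 29 + 31 + 30 + 31 + 30 + 31 = 213 (1948 is a leap year); day of year = 213 + 25 = 238
1949-05-26: days before May = 31 + 28 + 31 + 30 = 120 (1949 is not a leap year); day of year = 120 + 26 = 146
Rest of 1948: 366 - 238 = 128
Total = 128 + 146 = 274

274 days


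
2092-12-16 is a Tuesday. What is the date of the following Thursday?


Current: Tuesday
Target: Thursday
Days ahead: 2

Next Thursday: 2092-12-18


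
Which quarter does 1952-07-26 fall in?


Month: July (month 7)
Q1: Jan-Mar, Q2: Apr-Jun, Q3: Jul-Sep, Q4: Oct-Dec

Q3


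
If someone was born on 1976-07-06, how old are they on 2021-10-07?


Birth: 1976-07-06
Reference: 2021-10-07
Year difference: 2021 - 1976 = 45

45 years old


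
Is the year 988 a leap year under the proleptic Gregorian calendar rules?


Gregorian leap year rule: divisible by 4, but not by 100, unless also by 400.
988 is divisible by 4 but not 100 -> leap year

Yes


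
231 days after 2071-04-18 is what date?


Start: 2071-04-18, add 231 days
April 2071 has 30 days: 30 - 18 = 12 days to April 30 -> 219 left
May 2071 has 31 days -> 188 left
June 2071 has 30 days -> 158 left
July 2071 has 31 days -> 127 left
August 2071 has 31 days -> 96 left
September 2071 has 30 days -> 66 left
October 2071 has 31 days -> 35 left
November 2071 has 30 days -> 5 left
December 2071: 5 <= 31 -> lands on December 5

Result: 2071-12-05


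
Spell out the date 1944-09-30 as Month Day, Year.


ISO 1944-09-30 parses as year=1944, month=09, day=30
Month 9 -> September

September 30, 1944


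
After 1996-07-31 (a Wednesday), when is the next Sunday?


Current: Wednesday
Target: Sunday
Days ahead: 4

Next Sunday: 1996-08-04


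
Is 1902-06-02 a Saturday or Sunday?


Anchor: Jan 1, 1902. With p = 1902 - 1 = 1901: (p + p//4 - p//100 + p//400) mod 7 = (1901 + 475 - 19 + 4) mod 7 = 2361 mod 7 = 2 -> Wednesday (Mon=0 ... Sun=6)
Day of year: 153; offset = 152
Weekday index = (2 + 152) mod 7 = 0 -> Monday
Weekend days: Saturday, Sunday

No


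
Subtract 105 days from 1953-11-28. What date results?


Start: 1953-11-28, subtract 105 days
Back 28 days from November 28 reaches October 31, 1953 -> 77 left
October 1953 has 31 days -> back to September 30, 1953 -> 46 left
September 1953 has 30 days -> back to August 31, 1953 -> 16 left
August 1953: 31 - 16 = 15 -> lands on August 15

Result: 1953-08-15


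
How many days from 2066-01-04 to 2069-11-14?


From 2066-01-04 to 2069-11-14
2066-01-04: day of year = 4
2069-11-14: days before November = 31 + 28 + 31 + 30 + 31 + 30 + 31 + 31 + 30 + 31 = 304 (2069 is not a leap year); day of year = 304 + 14 = 318
Rest of 2066: 365 - 4 = 361
Full years 2067 (365), 2068 (366): 731
Total = 361 + 731 + 318 = 1410

1410 days


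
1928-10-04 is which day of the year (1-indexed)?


Date: October 4, 1928
Days in months 1 through 9: 274
Plus 4 days in October

Day of year: 278


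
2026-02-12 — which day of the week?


Date: February 12, 2026
Anchor: Jan 1, 2026. With p = 2026 - 1 = 2025: (p + p//4 - p//100 + p//400) mod 7 = (2025 + 506 - 20 + 5) mod 7 = 2516 mod 7 = 3 -> Thursday (Mon=0 ... Sun=6)
Days before February (Jan): 31; offset = 31 + 12 - 1 = 42
Weekday index = (3 + 42) mod 7 = 3

Day of the week: Thursday


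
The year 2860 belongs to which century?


Century = (year - 1) // 100 + 1
= (2860 - 1) // 100 + 1
= 2859 // 100 + 1
= 28 + 1

29th century


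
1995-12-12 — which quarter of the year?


Month: December (month 12)
Q1: Jan-Mar, Q2: Apr-Jun, Q3: Jul-Sep, Q4: Oct-Dec

Q4


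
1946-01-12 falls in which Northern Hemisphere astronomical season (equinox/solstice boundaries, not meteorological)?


Date: January 12
Astronomical Winter (approx.; exact equinox/solstice day varies by year): December 21 to March 19
January 12 falls within the Winter window

Winter


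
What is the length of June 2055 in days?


June 2055

30 days


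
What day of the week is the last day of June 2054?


June 2054 has 30 days
Anchor: Jan 1, 2054. With p = 2054 - 1 = 2053: (p + p//4 - p//100 + p//400) mod 7 = (2053 + 513 - 20 + 5) mod 7 = 2551 mod 7 = 3 -> Thursday (Mon=0 ... Sun=6)
Days before June (Jan-May): 151; June 1 index = (3 + 151) mod 7 = 0 -> Monday
Last day offset: 30 - 1 = 29 days
Weekday index = (0 + 29) mod 7 = 1

Tuesday, June 30


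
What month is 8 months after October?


October is month 10
10 + 8 = 18; wrap: 18 - 12 = 6

June


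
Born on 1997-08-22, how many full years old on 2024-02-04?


Birth: 1997-08-22
Reference: 2024-02-04
Year difference: 2024 - 1997 = 27
Birthday not yet reached in 2024, subtract 1

26 years old


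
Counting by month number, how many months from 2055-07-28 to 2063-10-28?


From July 2055 to October 2063
8 years * 12 = 96 months, plus 3 months = 99

99 months


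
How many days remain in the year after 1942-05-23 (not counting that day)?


Day of year: 143 of 365
Remaining = 365 - 143

222 days


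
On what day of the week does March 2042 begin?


Target: March 1, 2042
Anchor: Jan 1, 2042. With p = 2042 - 1 = 2041: (p + p//4 - p//100 + p//400) mod 7 = (2041 + 510 - 20 + 5) mod 7 = 2536 mod 7 = 2 -> Wednesday (Mon=0 ... Sun=6)
Days before March (Jan-Feb): 59 days
Weekday index = (2 + 59) mod 7 = 5

Saturday


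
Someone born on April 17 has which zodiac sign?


Date: April 17
Conventional tropical zodiac dates: Aries from March 21 onward; Taurus starts April 20
April 17 falls within the Aries range

Aries


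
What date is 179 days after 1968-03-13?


Start: 1968-03-13, add 179 days
March 1968 has 31 days: 31 - 13 = 18 days to March 31 -> 161 left
April 1968 has 30 days -> 131 left
May 1968 has 31 days -> 100 left
June 1968 has 30 days -> 70 left
July 1968 has 31 days -> 39 left
August 1968 has 31 days -> 8 left
September 1968: 8 <= 30 -> lands on September 8

Result: 1968-09-08


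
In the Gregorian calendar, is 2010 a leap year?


Gregorian leap year rule: divisible by 4, but not by 100, unless also by 400.
2010 is not divisible by 4 -> not a leap year

No


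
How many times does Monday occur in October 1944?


October 1944 has 31 days
Anchor: Jan 1, 1944. With p = 1944 - 1 = 1943: (p + p//4 - p//100 + p//400) mod 7 = (1943 + 485 - 19 + 4) mod 7 = 2413 mod 7 = 5 -> Saturday (Mon=0 ... Sun=6)
Days before October (Jan-Sep): 274; October 1 index = (5 + 274) mod 7 = 6 -> Sunday
First Monday is October 2
Mondays: 2, 9, 16, 23, 30

5 Mondays


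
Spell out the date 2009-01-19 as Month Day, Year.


ISO 2009-01-19 parses as year=2009, month=01, day=19
Month 1 -> January

January 19, 2009


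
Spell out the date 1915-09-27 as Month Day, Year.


ISO 1915-09-27 parses as year=1915, month=09, day=27
Month 9 -> September

September 27, 1915


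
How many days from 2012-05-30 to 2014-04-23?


From 2012-05-30 to 2014-04-23
2012-05-30: days before May = 31 + 29 + 31 + 30 = 121 (2012 is a leap year); day of year = 121 + 30 = 151
2014-04-23: days before April = 31 + 28 + 31 = 90 (2014 is not a leap year); day of year = 90 + 23 = 113
Rest of 2012: 366 - 151 = 215
Full years 2013 (365): 365
Total = 215 + 365 + 113 = 693

693 days


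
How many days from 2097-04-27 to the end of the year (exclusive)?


Day of year: 117 of 365
Remaining = 365 - 117

248 days


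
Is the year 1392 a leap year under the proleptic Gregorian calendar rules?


Gregorian leap year rule: divisible by 4, but not by 100, unless also by 400.
1392 is divisible by 4 but not 100 -> leap year

Yes


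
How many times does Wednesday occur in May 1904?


May 1904 has 31 days
Anchor: Jan 1, 1904. With p = 1904 - 1 = 1903: (p + p//4 - p//100 + p//400) mod 7 = (1903 + 475 - 19 + 4) mod 7 = 2363 mod 7 = 4 -> Friday (Mon=0 ... Sun=6)
Days before May (Jan-Apr): 121; May 1 index = (4 + 121) mod 7 = 6 -> Sunday
First Wednesday is May 4
Wednesdays: 4, 11, 18, 25

4 Wednesdays


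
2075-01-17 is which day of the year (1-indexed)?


Date: January 17, 2075
No months before January
Plus 17 days in January

Day of year: 17


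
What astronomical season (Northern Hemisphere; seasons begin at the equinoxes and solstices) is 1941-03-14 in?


Date: March 14
Astronomical Winter (approx.; exact equinox/solstice day varies by year): December 21 to March 19
March 14 falls within the Winter window

Winter


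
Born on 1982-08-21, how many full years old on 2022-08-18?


Birth: 1982-08-21
Reference: 2022-08-18
Year difference: 2022 - 1982 = 40
Birthday not yet reached in 2022, subtract 1

39 years old


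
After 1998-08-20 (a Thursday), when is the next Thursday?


Current: Thursday
Target: Thursday
Days ahead: 7

Next Thursday: 1998-08-27


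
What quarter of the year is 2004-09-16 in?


Month: September (month 9)
Q1: Jan-Mar, Q2: Apr-Jun, Q3: Jul-Sep, Q4: Oct-Dec

Q3


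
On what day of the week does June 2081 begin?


Target: June 1, 2081
Anchor: Jan 1, 2081. With p = 2081 - 1 = 2080: (p + p//4 - p//100 + p//400) mod 7 = (2080 + 520 - 20 + 5) mod 7 = 2585 mod 7 = 2 -> Wednesday (Mon=0 ... Sun=6)
Days before June (Jan-May): 151 days
Weekday index = (2 + 151) mod 7 = 6

Sunday


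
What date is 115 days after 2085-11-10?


Start: 2085-11-10, add 115 days
November 2085 has 30 days: 30 - 10 = 20 days to November 30 -> 95 left
December 2085 has 31 days -> 64 left
January 2086 has 31 days -> 33 left
February 2086 has 28 days -> 5 left
March 2086: 5 <= 31 -> lands on March 5

Result: 2086-03-05


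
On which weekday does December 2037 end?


December 2037 has 31 days
Anchor: Jan 1, 2037. With p = 2037 - 1 = 2036: (p + p//4 - p//100 + p//400) mod 7 = (2036 + 509 - 20 + 5) mod 7 = 2530 mod 7 = 3 -> Thursday (Mon=0 ... Sun=6)
Days before December (Jan-Nov): 334; December 1 index = (3 + 334) mod 7 = 1 -> Tuesday
Last day offset: 31 - 1 = 30 days
Weekday index = (1 + 30) mod 7 = 3

Thursday, December 31


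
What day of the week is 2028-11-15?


Date: November 15, 2028
Anchor: Jan 1, 2028. With p = 2028 - 1 = 2027: (p + p//4 - p//100 + p//400) mod 7 = (2027 + 506 - 20 + 5) mod 7 = 2518 mod 7 = 5 -> Saturday (Mon=0 ... Sun=6)
Days before November (Jan-Oct): 305; offset = 305 + 15 - 1 = 319
Weekday index = (5 + 319) mod 7 = 2

Day of the week: Wednesday


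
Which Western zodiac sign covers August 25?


Date: August 25
Conventional tropical zodiac dates: Virgo from August 23 onward; Libra starts September 23
August 25 falls within the Virgo range

Virgo


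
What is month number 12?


Month 12 of 12

December


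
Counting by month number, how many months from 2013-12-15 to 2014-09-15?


From December 2013 to September 2014
1 year * 12 = 12 months, minus 3 months = 9

9 months


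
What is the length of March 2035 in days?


March 2035

31 days


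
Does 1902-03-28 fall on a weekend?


Anchor: Jan 1, 1902. With p = 1902 - 1 = 1901: (p + p//4 - p//100 + p//400) mod 7 = (1901 + 475 - 19 + 4) mod 7 = 2361 mod 7 = 2 -> Wednesday (Mon=0 ... Sun=6)
Day of year: 87; offset = 86
Weekday index = (2 + 86) mod 7 = 4 -> Friday
Weekend days: Saturday, Sunday

No


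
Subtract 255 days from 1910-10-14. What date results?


Start: 1910-10-14, subtract 255 days
Back 14 days from October 14 reaches September 30, 1910 -> 241 left
September 1910 has 30 days -> back to August 31, 1910 -> 211 left
August 1910 has 31 days -> back to July 31, 1910 -> 180 left
July 1910 has 31 days -> back to June 30, 1910 -> 149 left
June 1910 has 30 days -> back to May 31, 1910 -> 119 left
May 1910 has 31 days -> back to April 30, 1910 -> 88 left
April 1910 has 30 days -> back to March 31, 1910 -> 58 left
March 1910 has 31 days -> back to February 28, 1910 -> 27 left
February 1910: 28 - 27 = 1 -> lands on February 1

Result: 1910-02-01


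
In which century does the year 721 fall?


Century = (year - 1) // 100 + 1
= (721 - 1) // 100 + 1
= 720 // 100 + 1
= 7 + 1

8th century


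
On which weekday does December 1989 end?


December 1989 has 31 days
Anchor: Jan 1, 1989. With p = 1989 - 1 = 1988: (p + p//4 - p//100 + p//400) mod 7 = (1988 + 497 - 19 + 4) mod 7 = 2470 mod 7 = 6 -> Sunday (Mon=0 ... Sun=6)
Days before December (Jan-Nov): 334; December 1 index = (6 + 334) mod 7 = 4 -> Friday
Last day offset: 31 - 1 = 30 days
Weekday index = (4 + 30) mod 7 = 6

Sunday, December 31


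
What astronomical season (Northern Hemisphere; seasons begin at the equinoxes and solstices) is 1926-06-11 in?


Date: June 11
Astronomical Spring (approx.; exact equinox/solstice day varies by year): March 20 to June 20
June 11 falls within the Spring window

Spring


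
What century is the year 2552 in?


Century = (year - 1) // 100 + 1
= (2552 - 1) // 100 + 1
= 2551 // 100 + 1
= 25 + 1

26th century


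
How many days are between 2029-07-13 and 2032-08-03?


From 2029-07-13 to 2032-08-03
2029-07-13: days before July = 31 + 28 + 31 + 30 + 31 + 30 = 181 (2029 is not a leap year); day of year = 181 + 13 = 194
2032-08-03: days before August = 31 + 29 + 31 + 30 + 31 + 30 + 31 = 213 (2032 is a leap year); day of year = 213 + 3 = 216
Rest of 2029: 365 - 194 = 171
Full years 2030 (365), 2031 (365): 730
Total = 171 + 730 + 216 = 1117

1117 days


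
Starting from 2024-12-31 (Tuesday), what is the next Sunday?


Current: Tuesday
Target: Sunday
Days ahead: 5

Next Sunday: 2025-01-05


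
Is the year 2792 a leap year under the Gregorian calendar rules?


Gregorian leap year rule: divisible by 4, but not by 100, unless also by 400.
2792 is divisible by 4 but not 100 -> leap year

Yes


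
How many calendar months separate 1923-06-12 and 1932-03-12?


From June 1923 to March 1932
9 years * 12 = 108 months, minus 3 months = 105

105 months


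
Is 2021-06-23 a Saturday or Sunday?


Anchor: Jan 1, 2021. With p = 2021 - 1 = 2020: (p + p//4 - p//100 + p//400) mod 7 = (2020 + 505 - 20 + 5) mod 7 = 2510 mod 7 = 4 -> Friday (Mon=0 ... Sun=6)
Day of year: 174; offset = 173
Weekday index = (4 + 173) mod 7 = 2 -> Wednesday
Weekend days: Saturday, Sunday

No


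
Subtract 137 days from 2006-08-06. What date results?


Start: 2006-08-06, subtract 137 days
Back 6 days from August 6 reaches July 31, 2006 -> 131 left
July 2006 has 31 days -> back to June 30, 2006 -> 100 left
June 2006 has 30 days -> back to May 31, 2006 -> 70 left
May 2006 has 31 days -> back to April 30, 2006 -> 39 left
April 2006 has 30 days -> back to March 31, 2006 -> 9 left
March 2006: 31 - 9 = 22 -> lands on March 22

Result: 2006-03-22


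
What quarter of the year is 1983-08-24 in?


Month: August (month 8)
Q1: Jan-Mar, Q2: Apr-Jun, Q3: Jul-Sep, Q4: Oct-Dec

Q3


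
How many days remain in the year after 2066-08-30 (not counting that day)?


Day of year: 242 of 365
Remaining = 365 - 242

123 days


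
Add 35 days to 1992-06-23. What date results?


Start: 1992-06-23, add 35 days
June 1992 has 30 days: 30 - 23 = 7 days to June 30 -> 28 left
July 1992: 28 <= 31 -> lands on July 28

Result: 1992-07-28


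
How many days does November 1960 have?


November 1960

30 days


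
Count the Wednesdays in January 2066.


January 2066 has 31 days
Anchor: Jan 1, 2066. With p = 2066 - 1 = 2065: (p + p//4 - p//100 + p//400) mod 7 = (2065 + 516 - 20 + 5) mod 7 = 2566 mod 7 = 4 -> Friday (Mon=0 ... Sun=6)
January 1 is the anchor itself -> Friday
First Wednesday is January 6
Wednesdays: 6, 13, 20, 27

4 Wednesdays


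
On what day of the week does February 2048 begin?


Target: February 1, 2048
Anchor: Jan 1, 2048. With p = 2048 - 1 = 2047: (p + p//4 - p//100 + p//400) mod 7 = (2047 + 511 - 20 + 5) mod 7 = 2543 mod 7 = 2 -> Wednesday (Mon=0 ... Sun=6)
Days before February (Jan): 31 days
Weekday index = (2 + 31) mod 7 = 5

Saturday


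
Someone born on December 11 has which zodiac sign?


Date: December 11
Conventional tropical zodiac dates: Sagittarius from November 22 onward; Capricorn starts December 22
December 11 falls within the Sagittarius range

Sagittarius


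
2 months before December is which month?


December is month 12
12 - 2 = 10

October


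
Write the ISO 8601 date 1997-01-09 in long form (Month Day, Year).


ISO 1997-01-09 parses as year=1997, month=01, day=09
Month 1 -> January

January 9, 1997


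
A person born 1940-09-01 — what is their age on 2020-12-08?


Birth: 1940-09-01
Reference: 2020-12-08
Year difference: 2020 - 1940 = 80

80 years old


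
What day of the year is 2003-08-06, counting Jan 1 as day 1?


Date: August 6, 2003
Days in months 1 through 7: 212
Plus 6 days in August

Day of year: 218


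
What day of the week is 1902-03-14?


Date: March 14, 1902
Anchor: Jan 1, 1902. With p = 1902 - 1 = 1901: (p + p//4 - p//100 + p//400) mod 7 = (1901 + 475 - 19 + 4) mod 7 = 2361 mod 7 = 2 -> Wednesday (Mon=0 ... Sun=6)
Days before March (Jan-Feb): 59; offset = 59 + 14 - 1 = 72
Weekday index = (2 + 72) mod 7 = 4

Day of the week: Friday


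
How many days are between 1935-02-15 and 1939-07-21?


From 1935-02-15 to 1939-07-21
1935-02-15: days before February = 31; day of year = 31 + 15 = 46
1939-07-21: days before July = 31 + 28 + 31 + 30 + 31 + 30 = 181 (1939 is not a leap year); day of year = 181 + 21 = 202
Rest of 1935: 365 - 46 = 319
Full years 1936 (366), 1937 (365), 1938 (365): 1096
Total = 319 + 1096 + 202 = 1617

1617 days


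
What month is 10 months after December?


December is month 12
12 + 10 = 22; wrap: 22 - 12 = 10

October


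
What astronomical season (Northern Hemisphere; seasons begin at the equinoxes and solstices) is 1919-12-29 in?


Date: December 29
Astronomical Winter (approx.; exact equinox/solstice day varies by year): December 21 to March 19
December 29 falls within the Winter window

Winter


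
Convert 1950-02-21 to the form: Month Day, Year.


ISO 1950-02-21 parses as year=1950, month=02, day=21
Month 2 -> February

February 21, 1950


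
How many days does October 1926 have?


October 1926

31 days


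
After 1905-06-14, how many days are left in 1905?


Day of year: 165 of 365
Remaining = 365 - 165

200 days


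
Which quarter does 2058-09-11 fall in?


Month: September (month 9)
Q1: Jan-Mar, Q2: Apr-Jun, Q3: Jul-Sep, Q4: Oct-Dec

Q3


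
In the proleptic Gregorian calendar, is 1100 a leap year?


Gregorian leap year rule: divisible by 4, but not by 100, unless also by 400.
1100 is divisible by 100 but not 400 -> not a leap year

No


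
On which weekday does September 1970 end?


September 1970 has 30 days
Anchor: Jan 1, 1970. With p = 1970 - 1 = 1969: (p + p//4 - p//100 + p//400) mod 7 = (1969 + 492 - 19 + 4) mod 7 = 2446 mod 7 = 3 -> Thursday (Mon=0 ... Sun=6)
Days before September (Jan-Aug): 243; September 1 index = (3 + 243) mod 7 = 1 -> Tuesday
Last day offset: 30 - 1 = 29 days
Weekday index = (1 + 29) mod 7 = 2

Wednesday, September 30


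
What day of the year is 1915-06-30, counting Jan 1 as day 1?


Date: June 30, 1915
Days in months 1 through 5: 151
Plus 30 days in June

Day of year: 181


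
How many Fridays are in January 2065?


January 2065 has 31 days
Anchor: Jan 1, 2065. With p = 2065 - 1 = 2064: (p + p//4 - p//100 + p//400) mod 7 = (2064 + 516 - 20 + 5) mod 7 = 2565 mod 7 = 3 -> Thursday (Mon=0 ... Sun=6)
January 1 is the anchor itself -> Thursday
First Friday is January 2
Fridays: 2, 9, 16, 23, 30

5 Fridays


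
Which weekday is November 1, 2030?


Target: November 1, 2030
Anchor: Jan 1, 2030. With p = 2030 - 1 = 2029: (p + p//4 - p//100 + p//400) mod 7 = (2029 + 507 - 20 + 5) mod 7 = 2521 mod 7 = 1 -> Tuesday (Mon=0 ... Sun=6)
Days before November (Jan-Oct): 304 days
Weekday index = (1 + 304) mod 7 = 4

Friday


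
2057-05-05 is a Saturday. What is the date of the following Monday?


Current: Saturday
Target: Monday
Days ahead: 2

Next Monday: 2057-05-07


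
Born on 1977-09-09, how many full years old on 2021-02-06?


Birth: 1977-09-09
Reference: 2021-02-06
Year difference: 2021 - 1977 = 44
Birthday not yet reached in 2021, subtract 1

43 years old


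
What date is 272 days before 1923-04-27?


Start: 1923-04-27, subtract 272 days
Back 27 days from April 27 reaches March 31, 1923 -> 245 left
March 1923 has 31 days -> back to February 28, 1923 -> 214 left
February 1923 has 28 days -> back to January 31, 1923 -> 186 left
January 1923 has 31 days -> back to December 31, 1922 -> 155 left
December 1922 has 31 days -> back to November 30, 1922 -> 124 left
November 1922 has 30 days -> back to October 31, 1922 -> 94 left
October 1922 has 31 days -> back to September 30, 1922 -> 63 left
September 1922 has 30 days -> back to August 31, 1922 -> 33 left
August 1922 has 31 days -> back to July 31, 1922 -> 2 left
July 1922: 31 - 2 = 29 -> lands on July 29

Result: 1922-07-29


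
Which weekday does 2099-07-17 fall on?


Date: July 17, 2099
Anchor: Jan 1, 2099. With p = 2099 - 1 = 2098: (p + p//4 - p//100 + p//400) mod 7 = (2098 + 524 - 20 + 5) mod 7 = 2607 mod 7 = 3 -> Thursday (Mon=0 ... Sun=6)
Days before July (Jan-Jun): 181; offset = 181 + 17 - 1 = 197
Weekday index = (3 + 197) mod 7 = 4

Day of the week: Friday


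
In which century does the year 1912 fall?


Century = (year - 1) // 100 + 1
= (1912 - 1) // 100 + 1
= 1911 // 100 + 1
= 19 + 1

20th century


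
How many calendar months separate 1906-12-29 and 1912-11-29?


From December 1906 to November 1912
6 years * 12 = 72 months, minus 1 month = 71

71 months


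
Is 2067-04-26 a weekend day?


Anchor: Jan 1, 2067. With p = 2067 - 1 = 2066: (p + p//4 - p//100 + p//400) mod 7 = (2066 + 516 - 20 + 5) mod 7 = 2567 mod 7 = 5 -> Saturday (Mon=0 ... Sun=6)
Day of year: 116; offset = 115
Weekday index = (5 + 115) mod 7 = 1 -> Tuesday
Weekend days: Saturday, Sunday

No


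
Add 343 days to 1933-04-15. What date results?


Start: 1933-04-15, add 343 days
April 1933 has 30 days: 30 - 15 = 15 days to April 30 -> 328 left
May 1933 has 31 days -> 297 left
June 1933 has 30 days -> 267 left
July 1933 has 31 days -> 236 left
August 1933 has 31 days -> 205 left
September 1933 has 30 days -> 175 left
October 1933 has 31 days -> 144 left
November 1933 has 30 days -> 114 left
December 1933 has 31 days -> 83 left
January 1934 has 31 days -> 52 left
February 1934 has 28 days -> 24 left
March 1934: 24 <= 31 -> lands on March 24

Result: 1934-03-24


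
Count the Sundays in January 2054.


January 2054 has 31 days
Anchor: Jan 1, 2054. With p = 2054 - 1 = 2053: (p + p//4 - p//100 + p//400) mod 7 = (2053 + 513 - 20 + 5) mod 7 = 2551 mod 7 = 3 -> Thursday (Mon=0 ... Sun=6)
January 1 is the anchor itself -> Thursday
First Sunday is January 4
Sundays: 4, 11, 18, 25

4 Sundays


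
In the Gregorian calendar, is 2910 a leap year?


Gregorian leap year rule: divisible by 4, but not by 100, unless also by 400.
2910 is not divisible by 4 -> not a leap year

No


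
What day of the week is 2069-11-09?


Date: November 9, 2069
Anchor: Jan 1, 2069. With p = 2069 - 1 = 2068: (p + p//4 - p//100 + p//400) mod 7 = (2068 + 517 - 20 + 5) mod 7 = 2570 mod 7 = 1 -> Tuesday (Mon=0 ... Sun=6)
Days before November (Jan-Oct): 304; offset = 304 + 9 - 1 = 312
Weekday index = (1 + 312) mod 7 = 5

Day of the week: Saturday


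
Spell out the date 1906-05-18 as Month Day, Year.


ISO 1906-05-18 parses as year=1906, month=05, day=18
Month 5 -> May

May 18, 1906


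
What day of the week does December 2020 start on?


Target: December 1, 2020
Anchor: Jan 1, 2020. With p = 2020 - 1 = 2019: (p + p//4 - p//100 + p//400) mod 7 = (2019 + 504 - 20 + 5) mod 7 = 2508 mod 7 = 2 -> Wednesday (Mon=0 ... Sun=6)
Days before December (Jan-Nov): 335 days
Weekday index = (2 + 335) mod 7 = 1

Tuesday


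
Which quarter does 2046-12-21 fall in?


Month: December (month 12)
Q1: Jan-Mar, Q2: Apr-Jun, Q3: Jul-Sep, Q4: Oct-Dec

Q4


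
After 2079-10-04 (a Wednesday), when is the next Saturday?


Current: Wednesday
Target: Saturday
Days ahead: 3

Next Saturday: 2079-10-07


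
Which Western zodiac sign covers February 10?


Date: February 10
Conventional tropical zodiac dates: Aquarius from January 20 onward; Pisces starts February 19
February 10 falls within the Aquarius range

Aquarius


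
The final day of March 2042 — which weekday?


March 2042 has 31 days
Anchor: Jan 1, 2042. With p = 2042 - 1 = 2041: (p + p//4 - p//100 + p//400) mod 7 = (2041 + 510 - 20 + 5) mod 7 = 2536 mod 7 = 2 -> Wednesday (Mon=0 ... Sun=6)
Days before March (Jan-Feb): 59; March 1 index = (2 + 59) mod 7 = 5 -> Saturday
Last day offset: 31 - 1 = 30 days
Weekday index = (5 + 30) mod 7 = 0

Monday, March 31


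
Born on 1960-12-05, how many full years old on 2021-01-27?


Birth: 1960-12-05
Reference: 2021-01-27
Year difference: 2021 - 1960 = 61
Birthday not yet reached in 2021, subtract 1

60 years old


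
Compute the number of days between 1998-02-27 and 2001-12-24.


From 1998-02-27 to 2001-12-24
1998-02-27: days before February = 31; day of year = 31 + 27 = 58
2001-12-24: days before December = 31 + 28 + 31 + 30 + 31 + 30 + 31 + 31 + 30 + 31 + 30 = 334 (2001 is not a leap year); day of year = 334 + 24 = 358
Rest of 1998: 365 - 58 = 307
Full years 1999 (365), 2000 (366): 731
Total = 307 + 731 + 358 = 1396

1396 days


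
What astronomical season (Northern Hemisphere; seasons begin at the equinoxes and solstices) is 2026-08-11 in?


Date: August 11
Astronomical Summer (approx.; exact equinox/solstice day varies by year): June 21 to September 21
August 11 falls within the Summer window

Summer


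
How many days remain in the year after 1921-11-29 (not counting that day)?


Day of year: 333 of 365
Remaining = 365 - 333

32 days


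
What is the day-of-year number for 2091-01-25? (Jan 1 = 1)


Date: January 25, 2091
No months before January
Plus 25 days in January

Day of year: 25


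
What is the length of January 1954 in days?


January 1954

31 days


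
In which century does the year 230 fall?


Century = (year - 1) // 100 + 1
= (230 - 1) // 100 + 1
= 229 // 100 + 1
= 2 + 1

3rd century


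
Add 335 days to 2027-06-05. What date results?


Start: 2027-06-05, add 335 days
June 2027 has 30 days: 30 - 5 = 25 days to June 30 -> 310 left
July 2027 has 31 days -> 279 left
August 2027 has 31 days -> 248 left
September 2027 has 30 days -> 218 left
October 2027 has 31 days -> 187 left
November 2027 has 30 days -> 157 left
December 2027 has 31 days -> 126 left
January 2028 has 31 days -> 95 left
February 2028 has 29 days -> 66 left
March 2028 has 31 days -> 35 left
April 2028 has 30 days -> 5 left
May 2028: 5 <= 31 -> lands on May 5

Result: 2028-05-05


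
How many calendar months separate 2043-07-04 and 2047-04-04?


From July 2043 to April 2047
4 years * 12 = 48 months, minus 3 months = 45

45 months


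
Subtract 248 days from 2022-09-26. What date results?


Start: 2022-09-26, subtract 248 days
Back 26 days from September 26 reaches August 31, 2022 -> 222 left
August 2022 has 31 days -> back to July 31, 2022 -> 191 left
July 2022 has 31 days -> back to June 30, 2022 -> 160 left
June 2022 has 30 days -> back to May 31, 2022 -> 130 left
May 2022 has 31 days -> back to April 30, 2022 -> 99 left
April 2022 has 30 days -> back to March 31, 2022 -> 69 left
March 2022 has 31 days -> back to February 28, 2022 -> 38 left
February 2022 has 28 days -> back to January 31, 2022 -> 10 left
January 2022: 31 - 10 = 21 -> lands on January 21

Result: 2022-01-21


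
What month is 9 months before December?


December is month 12
12 - 9 = 3

March


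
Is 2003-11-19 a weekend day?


Anchor: Jan 1, 2003. With p = 2003 - 1 = 2002: (p + p//4 - p//100 + p//400) mod 7 = (2002 + 500 - 20 + 5) mod 7 = 2487 mod 7 = 2 -> Wednesday (Mon=0 ... Sun=6)
Day of year: 323; offset = 322
Weekday index = (2 + 322) mod 7 = 2 -> Wednesday
Weekend days: Saturday, Sunday

No


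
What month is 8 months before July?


July is month 7
7 - 8 = -1; wrap: -1 + 12 = 11

November


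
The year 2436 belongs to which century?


Century = (year - 1) // 100 + 1
= (2436 - 1) // 100 + 1
= 2435 // 100 + 1
= 24 + 1

25th century


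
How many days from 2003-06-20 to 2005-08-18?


From 2003-06-20 to 2005-08-18
2003-06-20: days before June = 31 + 28 + 31 + 30 + 31 = 151 (2003 is not a leap year); day of year = 151 + 20 = 171
2005-08-18: days before August = 31 + 28 + 31 + 30 + 31 + 30 + 31 = 212 (2005 is not a leap year); day of year = 212 + 18 = 230
Rest of 2003: 365 - 171 = 194
Full years 2004 (366): 366
Total = 194 + 366 + 230 = 790

790 days


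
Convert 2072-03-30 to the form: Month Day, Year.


ISO 2072-03-30 parses as year=2072, month=03, day=30
Month 3 -> March

March 30, 2072


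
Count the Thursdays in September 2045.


September 2045 has 30 days
Anchor: Jan 1, 2045. With p = 2045 - 1 = 2044: (p + p//4 - p//100 + p//400) mod 7 = (2044 + 511 - 20 + 5) mod 7 = 2540 mod 7 = 6 -> Sunday (Mon=0 ... Sun=6)
Days before September (Jan-Aug): 243; September 1 index = (6 + 243) mod 7 = 4 -> Friday
First Thursday is September 7
Thursdays: 7, 14, 21, 28

4 Thursdays


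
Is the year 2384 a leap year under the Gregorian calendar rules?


Gregorian leap year rule: divisible by 4, but not by 100, unless also by 400.
2384 is divisible by 4 but not 100 -> leap year

Yes


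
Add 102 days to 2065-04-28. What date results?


Start: 2065-04-28, add 102 days
April 2065 has 30 days: 30 - 28 = 2 days to April 30 -> 100 left
May 2065 has 31 days -> 69 left
June 2065 has 30 days -> 39 left
July 2065 has 31 days -> 8 left
August 2065: 8 <= 31 -> lands on August 8

Result: 2065-08-08


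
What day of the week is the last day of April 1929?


April 1929 has 30 days
Anchor: Jan 1, 1929. With p = 1929 - 1 = 1928: (p + p//4 - p//100 + p//400) mod 7 = (1928 + 482 - 19 + 4) mod 7 = 2395 mod 7 = 1 -> Tuesday (Mon=0 ... Sun=6)
Days before April (Jan-Mar): 90; April 1 index = (1 + 90) mod 7 = 0 -> Monday
Last day offset: 30 - 1 = 29 days
Weekday index = (0 + 29) mod 7 = 1

Tuesday, April 30


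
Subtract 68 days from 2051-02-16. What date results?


Start: 2051-02-16, subtract 68 days
Back 16 days from February 16 reaches January 31, 2051 -> 52 left
January 2051 has 31 days -> back to December 31, 2050 -> 21 left
December 2050: 31 - 21 = 10 -> lands on December 10

Result: 2050-12-10


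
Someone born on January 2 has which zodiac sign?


Date: January 2
Conventional tropical zodiac dates: Capricorn from December 22 onward; Aquarius starts January 20
January 2 falls within the Capricorn range

Capricorn


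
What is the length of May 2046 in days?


May 2046

31 days


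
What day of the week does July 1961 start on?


Target: July 1, 1961
Anchor: Jan 1, 1961. With p = 1961 - 1 = 1960: (p + p//4 - p//100 + p//400) mod 7 = (1960 + 490 - 19 + 4) mod 7 = 2435 mod 7 = 6 -> Sunday (Mon=0 ... Sun=6)
Days before July (Jan-Jun): 181 days
Weekday index = (6 + 181) mod 7 = 5

Saturday


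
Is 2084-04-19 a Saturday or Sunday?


Anchor: Jan 1, 2084. With p = 2084 - 1 = 2083: (p + p//4 - p//100 + p//400) mod 7 = (2083 + 520 - 20 + 5) mod 7 = 2588 mod 7 = 5 -> Saturday (Mon=0 ... Sun=6)
Day of year: 110; offset = 109
Weekday index = (5 + 109) mod 7 = 2 -> Wednesday
Weekend days: Saturday, Sunday

No


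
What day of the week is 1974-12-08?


Date: December 8, 1974
Anchor: Jan 1, 1974. With p = 1974 - 1 = 1973: (p + p//4 - p//100 + p//400) mod 7 = (1973 + 493 - 19 + 4) mod 7 = 2451 mod 7 = 1 -> Tuesday (Mon=0 ... Sun=6)
Days before December (Jan-Nov): 334; offset = 334 + 8 - 1 = 341
Weekday index = (1 + 341) mod 7 = 6

Day of the week: Sunday


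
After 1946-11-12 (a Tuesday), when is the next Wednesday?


Current: Tuesday
Target: Wednesday
Days ahead: 1

Next Wednesday: 1946-11-13


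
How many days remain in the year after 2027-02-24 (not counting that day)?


Day of year: 55 of 365
Remaining = 365 - 55

310 days


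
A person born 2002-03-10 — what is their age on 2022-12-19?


Birth: 2002-03-10
Reference: 2022-12-19
Year difference: 2022 - 2002 = 20

20 years old


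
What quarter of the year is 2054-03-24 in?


Month: March (month 3)
Q1: Jan-Mar, Q2: Apr-Jun, Q3: Jul-Sep, Q4: Oct-Dec

Q1


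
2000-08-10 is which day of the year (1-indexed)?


Date: August 10, 2000
Days in months 1 through 7: 213
Plus 10 days in August

Day of year: 223


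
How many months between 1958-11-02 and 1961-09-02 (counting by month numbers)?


From November 1958 to September 1961
3 years * 12 = 36 months, minus 2 months = 34

34 months


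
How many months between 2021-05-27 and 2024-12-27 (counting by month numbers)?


From May 2021 to December 2024
3 years * 12 = 36 months, plus 7 months = 43

43 months


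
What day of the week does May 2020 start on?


Target: May 1, 2020
Anchor: Jan 1, 2020. With p = 2020 - 1 = 2019: (p + p//4 - p//100 + p//400) mod 7 = (2019 + 504 - 20 + 5) mod 7 = 2508 mod 7 = 2 -> Wednesday (Mon=0 ... Sun=6)
Days before May (Jan-Apr): 121 days
Weekday index = (2 + 121) mod 7 = 4

Friday


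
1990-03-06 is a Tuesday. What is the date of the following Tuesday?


Current: Tuesday
Target: Tuesday
Days ahead: 7

Next Tuesday: 1990-03-13


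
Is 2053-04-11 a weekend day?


Anchor: Jan 1, 2053. With p = 2053 - 1 = 2052: (p + p//4 - p//100 + p//400) mod 7 = (2052 + 513 - 20 + 5) mod 7 = 2550 mod 7 = 2 -> Wednesday (Mon=0 ... Sun=6)
Day of year: 101; offset = 100
Weekday index = (2 + 100) mod 7 = 4 -> Friday
Weekend days: Saturday, Sunday

No


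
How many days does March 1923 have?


March 1923

31 days


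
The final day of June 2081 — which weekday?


June 2081 has 30 days
Anchor: Jan 1, 2081. With p = 2081 - 1 = 2080: (p + p//4 - p//100 + p//400) mod 7 = (2080 + 520 - 20 + 5) mod 7 = 2585 mod 7 = 2 -> Wednesday (Mon=0 ... Sun=6)
Days before June (Jan-May): 151; June 1 index = (2 + 151) mod 7 = 6 -> Sunday
Last day offset: 30 - 1 = 29 days
Weekday index = (6 + 29) mod 7 = 0

Monday, June 30


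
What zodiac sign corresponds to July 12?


Date: July 12
Conventional tropical zodiac dates: Cancer from June 21 onward; Leo starts July 23
July 12 falls within the Cancer range

Cancer


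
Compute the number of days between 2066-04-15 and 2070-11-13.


From 2066-04-15 to 2070-11-13
2066-04-15: days before April = 31 + 28 + 31 = 90 (2066 is not a leap year); day of year = 90 + 15 = 105
2070-11-13: days before November = 31 + 28 + 31 + 30 + 31 + 30 + 31 + 31 + 30 + 31 = 304 (2070 is not a leap year); day of year = 304 + 13 = 317
Rest of 2066: 365 - 105 = 260
Full years 2067 (365), 2068 (366), 2069 (365): 1096
Total = 260 + 1096 + 317 = 1673

1673 days


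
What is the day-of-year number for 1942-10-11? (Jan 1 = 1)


Date: October 11, 1942
Days in months 1 through 9: 273
Plus 11 days in October

Day of year: 284


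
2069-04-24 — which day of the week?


Date: April 24, 2069
Anchor: Jan 1, 2069. With p = 2069 - 1 = 2068: (p + p//4 - p//100 + p//400) mod 7 = (2068 + 517 - 20 + 5) mod 7 = 2570 mod 7 = 1 -> Tuesday (Mon=0 ... Sun=6)
Days before April (Jan-Mar): 90; offset = 90 + 24 - 1 = 113
Weekday index = (1 + 113) mod 7 = 2

Day of the week: Wednesday


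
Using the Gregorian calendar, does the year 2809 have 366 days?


Gregorian leap year rule: divisible by 4, but not by 100, unless also by 400.
2809 is not divisible by 4 -> not a leap year

No


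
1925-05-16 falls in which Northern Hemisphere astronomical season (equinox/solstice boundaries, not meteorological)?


Date: May 16
Astronomical Spring (approx.; exact equinox/solstice day varies by year): March 20 to June 20
May 16 falls within the Spring window

Spring


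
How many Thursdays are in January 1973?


January 1973 has 31 days
Anchor: Jan 1, 1973. With p = 1973 - 1 = 1972: (p + p//4 - p//100 + p//400) mod 7 = (1972 + 493 - 19 + 4) mod 7 = 2450 mod 7 = 0 -> Monday (Mon=0 ... Sun=6)
January 1 is the anchor itself -> Monday
First Thursday is January 4
Thursdays: 4, 11, 18, 25

4 Thursdays
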